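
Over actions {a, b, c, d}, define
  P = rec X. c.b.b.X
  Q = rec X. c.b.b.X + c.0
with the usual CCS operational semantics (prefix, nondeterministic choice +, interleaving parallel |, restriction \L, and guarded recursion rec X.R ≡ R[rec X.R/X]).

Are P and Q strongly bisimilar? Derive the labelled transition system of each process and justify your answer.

not bisimilar

LTS(P): 3 reachable states
  p0 = rec X. c.b.b.X → -c-> p1
  p1 = b.b.(rec X. c.b.b.X) → -b-> p2
  p2 = b.(rec X. c.b.b.X) → -b-> p0
LTS(Q): 4 reachable states
  q0 = rec X. c.b.b.X + c.0 → -c-> q1, -c-> q2
  q1 = 0 → (no moves)
  q2 = b.b.(rec X. c.b.b.X + c.0) → -b-> q3
  q3 = b.(rec X. c.b.b.X + c.0) → -b-> q0
Bisimilarity quotient blocks:
  B0 = {p0}
  B1 = {p1}
  B2 = {p2}
  B3 = {q0}
  B4 = {q2}
  B5 = {q3}
  B6 = {q1}
p0 ∈ B0, q0 ∈ B3 → different blocks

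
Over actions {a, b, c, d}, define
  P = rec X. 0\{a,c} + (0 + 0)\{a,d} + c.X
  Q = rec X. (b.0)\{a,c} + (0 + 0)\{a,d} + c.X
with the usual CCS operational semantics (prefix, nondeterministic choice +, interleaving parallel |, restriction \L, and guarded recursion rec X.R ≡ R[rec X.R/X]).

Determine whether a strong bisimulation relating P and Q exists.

P's transition system — 1 states:
  p0 = rec X. 0\{a,c} + (0 + 0)\{a,d} + c.X :: --c--▸ p0
Q's transition system — 2 states:
  q0 = rec X. (b.0)\{a,c} + (0 + 0)\{a,d} + c.X :: --b--▸ q1, --c--▸ q0
  q1 = 0\{a,c} :: (no moves)
Bisimilarity quotient blocks:
  B0 = {p0}
  B1 = {q0}
  B2 = {q1}
p0 ∈ B0, q0 ∈ B1 → different blocks

P ≁ Q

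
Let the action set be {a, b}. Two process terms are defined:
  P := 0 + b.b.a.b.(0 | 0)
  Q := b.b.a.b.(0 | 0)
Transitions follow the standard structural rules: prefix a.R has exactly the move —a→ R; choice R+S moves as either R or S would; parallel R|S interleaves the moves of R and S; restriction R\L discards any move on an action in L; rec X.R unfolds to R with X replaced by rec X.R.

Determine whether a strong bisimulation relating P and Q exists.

LTS(P): 5 reachable states
  u0 = 0 + b.b.a.b.(0 | 0) has moves --b--▸ u1
  u1 = b.a.b.(0 | 0) has moves --b--▸ u2
  u2 = a.b.(0 | 0) has moves --a--▸ u3
  u3 = b.(0 | 0) has moves --b--▸ u4
  u4 = 0 | 0 has moves ·
LTS(Q): 5 reachable states
  v0 = b.b.a.b.(0 | 0) has moves --b--▸ v1
  v1 = b.a.b.(0 | 0) has moves --b--▸ v2
  v2 = a.b.(0 | 0) has moves --a--▸ v3
  v3 = b.(0 | 0) has moves --b--▸ v4
  v4 = 0 | 0 has moves ·
Coarsest stable partition (strong bisimilarity classes):
  B0 = {u0, v0}
  B1 = {u1, v1}
  B2 = {u2, v2}
  B3 = {u3, v3}
  B4 = {u4, v4}
u0 ∈ B0, v0 ∈ B0 → same block

P ~ Q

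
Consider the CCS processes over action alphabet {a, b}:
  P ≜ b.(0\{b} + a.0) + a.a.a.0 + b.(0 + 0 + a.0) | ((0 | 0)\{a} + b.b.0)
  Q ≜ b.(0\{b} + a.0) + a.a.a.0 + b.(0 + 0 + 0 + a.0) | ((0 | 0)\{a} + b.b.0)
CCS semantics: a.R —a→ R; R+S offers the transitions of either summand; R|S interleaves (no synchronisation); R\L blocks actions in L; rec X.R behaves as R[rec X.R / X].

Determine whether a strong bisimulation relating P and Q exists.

bisimilar

LTS(P): 13 reachable states
  m0 = b.(0\{b} + a.0) + a.a.a.0 + b.(0 + 0 + a.0) | ((0 | 0)\{a} + b.b.0) :: ··a··> m1, ··b··> m2, ··b··> m3, ··b··> m4
  m1 = a.a.0 :: ··a··> m5
  m2 = (0 + 0 + a.0) | ((0 | 0)\{a} + b.b.0) :: ··a··> m6, ··b··> m7
  m3 = 0\{b} + a.0 :: ··a··> m8
  m4 = b.(0 + 0 + a.0) | b.0 :: ··b··> m7, ··b··> m9
  m5 = a.0 :: ··a··> m8
  m6 = 0 | ((0 | 0)\{a} + b.b.0) :: ··b··> m10
  m7 = (0 + 0 + a.0) | b.0 :: ··a··> m10, ··b··> m11
  m8 = 0 :: ·
  m9 = b.(0 + 0 + a.0) | 0 :: ··b··> m11
  m10 = 0 | b.0 :: ··b··> m12
  m11 = (0 + 0 + a.0) | 0 :: ··a··> m12
  m12 = 0 | 0 :: ·
LTS(Q): 13 reachable states
  n0 = b.(0\{b} + a.0) + a.a.a.0 + b.(0 + 0 + 0 + a.0) | ((0 | 0)\{a} + b.b.0) :: ··a··> n1, ··b··> n2, ··b··> n3, ··b··> n4
  n1 = a.a.0 :: ··a··> n5
  n2 = (0 + 0 + 0 + a.0) | ((0 | 0)\{a} + b.b.0) :: ··a··> n6, ··b··> n7
  n3 = 0\{b} + a.0 :: ··a··> n8
  n4 = b.(0 + 0 + 0 + a.0) | b.0 :: ··b··> n7, ··b··> n9
  n5 = a.0 :: ··a··> n8
  n6 = 0 | ((0 | 0)\{a} + b.b.0) :: ··b··> n10
  n7 = (0 + 0 + 0 + a.0) | b.0 :: ··a··> n10, ··b··> n11
  n8 = 0 :: ·
  n9 = b.(0 + 0 + 0 + a.0) | 0 :: ··b··> n11
  n10 = 0 | b.0 :: ··b··> n12
  n11 = (0 + 0 + 0 + a.0) | 0 :: ··a··> n12
  n12 = 0 | 0 :: ·
Partition-refinement fixed point:
  B0 = {m0, n0}
  B1 = {m1, n1}
  B2 = {m11, m3, m5, n11, n3, n5}
  B3 = {m12, m8, n12, n8}
  B4 = {m4, n4}
  B5 = {m7, n7}
  B6 = {m10, n10}
  B7 = {m9, n9}
  B8 = {m2, n2}
  B9 = {m6, n6}
m0 ∈ B0, n0 ∈ B0 → same block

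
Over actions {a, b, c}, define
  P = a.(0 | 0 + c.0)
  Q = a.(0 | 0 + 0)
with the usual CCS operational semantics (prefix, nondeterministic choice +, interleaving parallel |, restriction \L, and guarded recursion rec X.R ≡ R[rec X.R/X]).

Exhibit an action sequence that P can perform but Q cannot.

ac

LTS(P): 3 reachable states
  s0 = a.(0 | 0 + c.0) | ··a··> s1
  s1 = 0 | 0 + c.0 | ··c··> s2
  s2 = 0 | deadlocked
LTS(Q): 2 reachable states
  t0 = a.(0 | 0 + 0) | ··a··> t1
  t1 = 0 | 0 + 0 | deadlocked
Executing ac from P (initial set {s0}):
  step 1 (a): {s1}
  step 2 (c): {s2}
  ✓ P
Executing ac from Q (initial set {t0}):
  step 1 (a): {t1}
  step 2 (c): ∅ (Q stuck)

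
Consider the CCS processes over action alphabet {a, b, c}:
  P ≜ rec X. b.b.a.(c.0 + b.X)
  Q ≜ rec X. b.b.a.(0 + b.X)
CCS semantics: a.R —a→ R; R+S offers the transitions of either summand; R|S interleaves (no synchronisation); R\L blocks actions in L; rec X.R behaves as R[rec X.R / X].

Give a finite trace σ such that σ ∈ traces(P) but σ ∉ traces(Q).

Reachable graph of P (5 states):
  u0 = rec X. b.b.a.(c.0 + b.X) | =b=> u1
  u1 = b.a.(c.0 + b.(rec X. b.b.a.(c.0 + b.X))) | =b=> u2
  u2 = a.(c.0 + b.(rec X. b.b.a.(c.0 + b.X))) | =a=> u3
  u3 = c.0 + b.(rec X. b.b.a.(c.0 + b.X)) | =b=> u0, =c=> u4
  u4 = 0 | ∅
Reachable graph of Q (4 states):
  v0 = rec X. b.b.a.(0 + b.X) | =b=> v1
  v1 = b.a.(0 + b.(rec X. b.b.a.(0 + b.X))) | =b=> v2
  v2 = a.(0 + b.(rec X. b.b.a.(0 + b.X))) | =a=> v3
  v3 = 0 + b.(rec X. b.b.a.(0 + b.X)) | =b=> v0
Trace ⟨bbac⟩ through P, begin at {u0}:
  after b @ step 1: {u1}
  after b @ step 2: {u2}
  after a @ step 3: {u3}
  after c @ step 4: {u4}
  — P admits the full trace.
Trace ⟨bbac⟩ through Q, begin at {v0}:
  after b @ step 1: {v1}
  after b @ step 2: {v2}
  after a @ step 3: {v3}
  after c @ step 4: ∅  — Q cannot continue

bbac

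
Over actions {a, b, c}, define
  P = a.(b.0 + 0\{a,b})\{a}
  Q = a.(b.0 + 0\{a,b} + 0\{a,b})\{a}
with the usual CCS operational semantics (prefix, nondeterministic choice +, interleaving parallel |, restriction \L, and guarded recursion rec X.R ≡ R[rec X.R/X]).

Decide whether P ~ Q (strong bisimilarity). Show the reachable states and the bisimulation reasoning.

LTS(P): 3 reachable states
  p0 = a.(b.0 + 0\{a,b})\{a} ⊢ =a=> p1
  p1 = (b.0 + 0\{a,b})\{a} ⊢ =b=> p2
  p2 = 0\{a} ⊢ stopped
LTS(Q): 3 reachable states
  q0 = a.(b.0 + 0\{a,b} + 0\{a,b})\{a} ⊢ =a=> q1
  q1 = (b.0 + 0\{a,b} + 0\{a,b})\{a} ⊢ =b=> q2
  q2 = 0\{a} ⊢ stopped
Partition-refinement fixed point:
  B0 = {p0, q0}
  B1 = {p1, q1}
  B2 = {p2, q2}
p0 ∈ B0, q0 ∈ B0 → same block

bisimilar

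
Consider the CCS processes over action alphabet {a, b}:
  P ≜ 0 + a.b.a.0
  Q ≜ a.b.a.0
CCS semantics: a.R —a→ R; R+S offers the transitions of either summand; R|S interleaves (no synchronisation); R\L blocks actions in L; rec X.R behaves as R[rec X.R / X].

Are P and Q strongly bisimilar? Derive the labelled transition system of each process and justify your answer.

YES

P's transition system — 4 states:
  s0 = 0 + a.b.a.0 has moves —a→ s1
  s1 = b.a.0 has moves —b→ s2
  s2 = a.0 has moves —a→ s3
  s3 = 0 has moves stopped
Q's transition system — 4 states:
  t0 = a.b.a.0 has moves —a→ t1
  t1 = b.a.0 has moves —b→ t2
  t2 = a.0 has moves —a→ t3
  t3 = 0 has moves stopped
Partition-refinement fixed point:
  B0 = {s0, t0}
  B1 = {s1, t1}
  B2 = {s2, t2}
  B3 = {s3, t3}
s0 ∈ B0, t0 ∈ B0 → same block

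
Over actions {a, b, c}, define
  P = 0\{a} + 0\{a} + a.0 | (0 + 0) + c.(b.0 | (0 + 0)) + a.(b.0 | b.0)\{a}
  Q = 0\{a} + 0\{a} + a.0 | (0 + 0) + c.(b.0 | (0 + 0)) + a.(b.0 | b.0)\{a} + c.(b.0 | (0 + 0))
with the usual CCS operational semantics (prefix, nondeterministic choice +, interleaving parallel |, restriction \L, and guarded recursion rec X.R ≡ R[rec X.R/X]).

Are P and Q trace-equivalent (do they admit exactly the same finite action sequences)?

Reachable graph of P (7 states):
  p0 = 0\{a} + 0\{a} + a.0 | (0 + 0) + c.(b.0 | (0 + 0)) + a.(b.0 | b.0)\{a} → =a=> p1, =a=> p2, =c=> p3
  p1 = (b.0 | b.0)\{a} → =b=> p4, =b=> p5
  p2 = 0 | (0 + 0) → (no moves)
  p3 = b.0 | (0 + 0) → =b=> p2
  p4 = (0 | b.0)\{a} → =b=> p6
  p5 = (b.0 | 0)\{a} → =b=> p6
  p6 = (0 | 0)\{a} → (no moves)
Reachable graph of Q (7 states):
  q0 = 0\{a} + 0\{a} + a.0 | (0 + 0) + c.(b.0 | (0 + 0)) + a.(b.0 | b.0)\{a} + c.(b.0 | (0 + 0)) → =a=> q1, =a=> q2, =c=> q3
  q1 = (b.0 | b.0)\{a} → =b=> q4, =b=> q5
  q2 = 0 | (0 + 0) → (no moves)
  q3 = b.0 | (0 + 0) → =b=> q2
  q4 = (0 | b.0)\{a} → =b=> q6
  q5 = (b.0 | 0)\{a} → =b=> q6
  q6 = (0 | 0)\{a} → (no moves)
Partition-refinement fixed point:
  B0 = {p0, q0}
  B1 = {p1, q1}
  B2 = {p3, p4, p5, q3, q4, q5}
  B3 = {p2, p6, q2, q6}
p0 ∈ B0, q0 ∈ B0 → same block
Bisimilar ⇒ trace-equivalent.

trace-equivalent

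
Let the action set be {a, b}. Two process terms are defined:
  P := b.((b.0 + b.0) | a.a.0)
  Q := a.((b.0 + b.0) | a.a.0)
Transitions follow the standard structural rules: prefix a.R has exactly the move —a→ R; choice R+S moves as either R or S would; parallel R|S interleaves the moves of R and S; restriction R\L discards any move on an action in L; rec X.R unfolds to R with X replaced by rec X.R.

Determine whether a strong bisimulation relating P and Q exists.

P's transition system — 7 states:
  m0 = b.((b.0 + b.0) | a.a.0) | =b=> m1
  m1 = (b.0 + b.0) | a.a.0 | =a=> m2, =b=> m3
  m2 = (b.0 + b.0) | a.0 | =a=> m4, =b=> m5
  m3 = 0 | a.a.0 | =a=> m5
  m4 = (b.0 + b.0) | 0 | =b=> m6
  m5 = 0 | a.0 | =a=> m6
  m6 = 0 | 0 | (no moves)
Q's transition system — 7 states:
  n0 = a.((b.0 + b.0) | a.a.0) | =a=> n1
  n1 = (b.0 + b.0) | a.a.0 | =a=> n2, =b=> n3
  n2 = (b.0 + b.0) | a.0 | =a=> n4, =b=> n5
  n3 = 0 | a.a.0 | =a=> n5
  n4 = (b.0 + b.0) | 0 | =b=> n6
  n5 = 0 | a.0 | =a=> n6
  n6 = 0 | 0 | (no moves)
Bisimilarity quotient blocks:
  B0 = {m0}
  B1 = {m1, n1}
  B2 = {m2, n2}
  B3 = {m5, n5}
  B4 = {m6, n6}
  B5 = {m4, n4}
  B6 = {m3, n3}
  B7 = {n0}
m0 ∈ B0, n0 ∈ B7 → different blocks

NO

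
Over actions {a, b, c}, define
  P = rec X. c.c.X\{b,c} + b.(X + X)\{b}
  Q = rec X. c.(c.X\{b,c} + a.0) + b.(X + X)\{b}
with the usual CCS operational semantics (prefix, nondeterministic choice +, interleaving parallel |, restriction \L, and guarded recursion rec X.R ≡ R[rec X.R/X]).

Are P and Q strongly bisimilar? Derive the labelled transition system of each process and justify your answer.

Reachable graph of P (6 states):
  p0 = rec X. c.c.X\{b,c} + b.(X + X)\{b} | ··b··> p1, ··c··> p2
  p1 = ((rec X. c.c.X\{b,c} + b.(X + X)\{b}) + (rec X. c.c.X\{b,c} + b.(X + X)\{b}))\{b} | ··c··> p3
  p2 = c.(rec X. c.c.X\{b,c} + b.(X + X)\{b})\{b,c} | ··c··> p4
  p3 = (c.(rec X. c.c.X\{b,c} + b.(X + X)\{b})\{b,c})\{b} | ··c··> p5
  p4 = (rec X. c.c.X\{b,c} + b.(X + X)\{b})\{b,c} | deadlocked
  p5 = (rec X. c.c.X\{b,c} + b.(X + X)\{b})\{b,c}\{b} | deadlocked
Reachable graph of Q (8 states):
  q0 = rec X. c.(c.X\{b,c} + a.0) + b.(X + X)\{b} | ··b··> q1, ··c··> q2
  q1 = ((rec X. c.(c.X\{b,c} + a.0) + b.(X + X)\{b}) + (rec X. c.(c.X\{b,c} + a.0) + b.(X + X)\{b}))\{b} | ··c··> q3
  q2 = c.(rec X. c.(c.X\{b,c} + a.0) + b.(X + X)\{b})\{b,c} + a.0 | ··a··> q4, ··c··> q5
  q3 = (c.(rec X. c.(c.X\{b,c} + a.0) + b.(X + X)\{b})\{b,c} + a.0)\{b} | ··a··> q6, ··c··> q7
  q4 = 0 | deadlocked
  q5 = (rec X. c.(c.X\{b,c} + a.0) + b.(X + X)\{b})\{b,c} | deadlocked
  q6 = 0\{b} | deadlocked
  q7 = (rec X. c.(c.X\{b,c} + a.0) + b.(X + X)\{b})\{b,c}\{b} | deadlocked
Bisimilarity quotient blocks:
  B0 = {p0}
  B1 = {p2, p3}
  B2 = {p4, p5, q4, q5, q6, q7}
  B3 = {p1}
  B4 = {q0}
  B5 = {q1}
  B6 = {q2, q3}
p0 ∈ B0, q0 ∈ B4 → different blocks

NO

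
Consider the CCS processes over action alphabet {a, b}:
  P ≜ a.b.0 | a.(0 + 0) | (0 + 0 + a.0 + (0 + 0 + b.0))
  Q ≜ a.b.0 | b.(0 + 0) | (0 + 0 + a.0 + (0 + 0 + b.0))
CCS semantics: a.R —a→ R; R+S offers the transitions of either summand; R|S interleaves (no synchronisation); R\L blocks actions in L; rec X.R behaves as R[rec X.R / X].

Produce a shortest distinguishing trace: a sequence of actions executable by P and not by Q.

aaa

Reachable graph of P (12 states):
  m0 = a.b.0 | a.(0 + 0) | (0 + 0 + a.0 + (0 + 0 + b.0)) ⊢ ··a··> m1, ··a··> m2, ··a··> m3, ··b··> m2
  m1 = a.b.0 | (0 + 0) | (0 + 0 + a.0 + (0 + 0 + b.0)) ⊢ ··a··> m4, ··a··> m5, ··b··> m4
  m2 = a.b.0 | a.(0 + 0) | 0 ⊢ ··a··> m4, ··a··> m6
  m3 = b.0 | a.(0 + 0) | (0 + 0 + a.0 + (0 + 0 + b.0)) ⊢ ··a··> m5, ··a··> m6, ··b··> m6, ··b··> m7
  m4 = a.b.0 | (0 + 0) | 0 ⊢ ··a··> m8
  m5 = b.0 | (0 + 0) | (0 + 0 + a.0 + (0 + 0 + b.0)) ⊢ ··a··> m8, ··b··> m8, ··b··> m9
  m6 = b.0 | a.(0 + 0) | 0 ⊢ ··a··> m8, ··b··> m10
  m7 = 0 | a.(0 + 0) | (0 + 0 + a.0 + (0 + 0 + b.0)) ⊢ ··a··> m10, ··a··> m9, ··b··> m10
  m8 = b.0 | (0 + 0) | 0 ⊢ ··b··> m11
  m9 = 0 | (0 + 0) | (0 + 0 + a.0 + (0 + 0 + b.0)) ⊢ ··a··> m11, ··b··> m11
  m10 = 0 | a.(0 + 0) | 0 ⊢ ··a··> m11
  m11 = 0 | (0 + 0) | 0 ⊢ stopped
Reachable graph of Q (12 states):
  n0 = a.b.0 | b.(0 + 0) | (0 + 0 + a.0 + (0 + 0 + b.0)) ⊢ ··a··> n1, ··a··> n2, ··b··> n1, ··b··> n3
  n1 = a.b.0 | b.(0 + 0) | 0 ⊢ ··a··> n4, ··b··> n5
  n2 = b.0 | b.(0 + 0) | (0 + 0 + a.0 + (0 + 0 + b.0)) ⊢ ··a··> n4, ··b··> n4, ··b··> n6, ··b··> n7
  n3 = a.b.0 | (0 + 0) | (0 + 0 + a.0 + (0 + 0 + b.0)) ⊢ ··a··> n5, ··a··> n7, ··b··> n5
  n4 = b.0 | b.(0 + 0) | 0 ⊢ ··b··> n8, ··b··> n9
  n5 = a.b.0 | (0 + 0) | 0 ⊢ ··a··> n9
  n6 = 0 | b.(0 + 0) | (0 + 0 + a.0 + (0 + 0 + b.0)) ⊢ ··a··> n8, ··b··> n10, ··b··> n8
  n7 = b.0 | (0 + 0) | (0 + 0 + a.0 + (0 + 0 + b.0)) ⊢ ··a··> n9, ··b··> n10, ··b··> n9
  n8 = 0 | b.(0 + 0) | 0 ⊢ ··b··> n11
  n9 = b.0 | (0 + 0) | 0 ⊢ ··b··> n11
  n10 = 0 | (0 + 0) | (0 + 0 + a.0 + (0 + 0 + b.0)) ⊢ ··a··> n11, ··b··> n11
  n11 = 0 | (0 + 0) | 0 ⊢ stopped
Run σ = ⟨aaa⟩ on P: start {m0}
  after a @ step 1: {m1, m2, m3}
  after a @ step 2: {m4, m5, m6}
  after a @ step 3: {m8}
  — P admits the full trace.
Run σ = ⟨aaa⟩ on Q: start {n0}
  after a @ step 1: {n1, n2}
  after a @ step 2: {n4}
  after a @ step 3: ∅ (Q stuck)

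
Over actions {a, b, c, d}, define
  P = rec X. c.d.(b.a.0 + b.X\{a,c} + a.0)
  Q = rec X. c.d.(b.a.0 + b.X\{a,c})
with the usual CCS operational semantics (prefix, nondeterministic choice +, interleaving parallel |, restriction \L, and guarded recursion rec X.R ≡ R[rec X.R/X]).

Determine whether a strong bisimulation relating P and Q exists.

not bisimilar

Reachable graph of P (6 states):
  u0 = rec X. c.d.(b.a.0 + b.X\{a,c} + a.0) → ··c··> u1
  u1 = d.(b.a.0 + b.(rec X. c.d.(b.a.0 + b.X\{a,c} + a.0))\{a,c} + a.0) → ··d··> u2
  u2 = b.a.0 + b.(rec X. c.d.(b.a.0 + b.X\{a,c} + a.0))\{a,c} + a.0 → ··a··> u3, ··b··> u4, ··b··> u5
  u3 = 0 → stopped
  u4 = (rec X. c.d.(b.a.0 + b.X\{a,c} + a.0))\{a,c} → stopped
  u5 = a.0 → ··a··> u3
Reachable graph of Q (6 states):
  v0 = rec X. c.d.(b.a.0 + b.X\{a,c}) → ··c··> v1
  v1 = d.(b.a.0 + b.(rec X. c.d.(b.a.0 + b.X\{a,c}))\{a,c}) → ··d··> v2
  v2 = b.a.0 + b.(rec X. c.d.(b.a.0 + b.X\{a,c}))\{a,c} → ··b··> v3, ··b··> v4
  v3 = (rec X. c.d.(b.a.0 + b.X\{a,c}))\{a,c} → stopped
  v4 = a.0 → ··a··> v5
  v5 = 0 → stopped
Partition-refinement fixed point:
  B0 = {u0}
  B1 = {u1}
  B2 = {u2}
  B3 = {u3, u4, v3, v5}
  B4 = {u5, v4}
  B5 = {v0}
  B6 = {v1}
  B7 = {v2}
u0 ∈ B0, v0 ∈ B5 → different blocks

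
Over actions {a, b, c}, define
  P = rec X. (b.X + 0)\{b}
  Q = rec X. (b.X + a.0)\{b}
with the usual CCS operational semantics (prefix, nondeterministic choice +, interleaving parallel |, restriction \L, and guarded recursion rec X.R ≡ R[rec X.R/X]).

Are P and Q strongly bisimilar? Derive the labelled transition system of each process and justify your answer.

not bisimilar

Reachable graph of P (1 states):
  m0 = rec X. (b.X + 0)\{b} :: ·
Reachable graph of Q (2 states):
  n0 = rec X. (b.X + a.0)\{b} :: =a=> n1
  n1 = 0\{b} :: ·
Partition-refinement fixed point:
  B0 = {m0, n1}
  B1 = {n0}
m0 ∈ B0, n0 ∈ B1 → different blocks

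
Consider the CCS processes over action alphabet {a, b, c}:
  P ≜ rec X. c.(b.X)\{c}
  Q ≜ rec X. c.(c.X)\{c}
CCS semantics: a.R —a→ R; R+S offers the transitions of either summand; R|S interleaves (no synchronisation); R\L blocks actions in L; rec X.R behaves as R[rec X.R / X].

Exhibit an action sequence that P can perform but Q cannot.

cb

P's transition system — 3 states:
  p0 = rec X. c.(b.X)\{c} :: -c-> p1
  p1 = (b.(rec X. c.(b.X)\{c}))\{c} :: -b-> p2
  p2 = (rec X. c.(b.X)\{c})\{c} :: ∅
Q's transition system — 2 states:
  q0 = rec X. c.(c.X)\{c} :: -c-> q1
  q1 = (c.(rec X. c.(c.X)\{c}))\{c} :: ∅
Trace ⟨cb⟩ through P, begin at {p0}:
  after c @ step 1: {p1}
  after b @ step 2: {p2}
  P completes σ.
Trace ⟨cb⟩ through Q, begin at {q0}:
  after c @ step 1: {q1}
  after b @ step 2: ∅ (Q stuck)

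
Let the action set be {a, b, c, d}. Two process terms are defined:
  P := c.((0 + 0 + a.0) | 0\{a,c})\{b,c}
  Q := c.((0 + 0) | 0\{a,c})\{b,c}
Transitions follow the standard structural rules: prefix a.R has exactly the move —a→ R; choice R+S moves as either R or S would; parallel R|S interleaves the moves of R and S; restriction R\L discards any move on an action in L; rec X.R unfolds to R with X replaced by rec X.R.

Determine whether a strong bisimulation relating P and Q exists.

LTS(P): 3 reachable states
  s0 = c.((0 + 0 + a.0) | 0\{a,c})\{b,c} | -c-> s1
  s1 = ((0 + 0 + a.0) | 0\{a,c})\{b,c} | -a-> s2
  s2 = (0 | 0\{a,c})\{b,c} | ·
LTS(Q): 2 reachable states
  t0 = c.((0 + 0) | 0\{a,c})\{b,c} | -c-> t1
  t1 = ((0 + 0) | 0\{a,c})\{b,c} | ·
Partition-refinement fixed point:
  B0 = {s0}
  B1 = {s1}
  B2 = {s2, t1}
  B3 = {t0}
s0 ∈ B0, t0 ∈ B3 → different blocks

NO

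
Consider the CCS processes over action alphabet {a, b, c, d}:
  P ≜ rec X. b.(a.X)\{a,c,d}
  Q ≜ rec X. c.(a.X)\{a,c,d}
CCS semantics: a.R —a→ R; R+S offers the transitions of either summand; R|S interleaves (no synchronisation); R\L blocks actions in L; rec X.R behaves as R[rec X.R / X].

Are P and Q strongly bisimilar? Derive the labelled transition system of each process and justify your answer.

P's transition system — 2 states:
  m0 = rec X. b.(a.X)\{a,c,d} | =b=> m1
  m1 = (a.(rec X. b.(a.X)\{a,c,d}))\{a,c,d} | (no moves)
Q's transition system — 2 states:
  n0 = rec X. c.(a.X)\{a,c,d} | =c=> n1
  n1 = (a.(rec X. c.(a.X)\{a,c,d}))\{a,c,d} | (no moves)
Coarsest stable partition (strong bisimilarity classes):
  B0 = {m0}
  B1 = {m1, n1}
  B2 = {n0}
m0 ∈ B0, n0 ∈ B2 → different blocks

P ≁ Q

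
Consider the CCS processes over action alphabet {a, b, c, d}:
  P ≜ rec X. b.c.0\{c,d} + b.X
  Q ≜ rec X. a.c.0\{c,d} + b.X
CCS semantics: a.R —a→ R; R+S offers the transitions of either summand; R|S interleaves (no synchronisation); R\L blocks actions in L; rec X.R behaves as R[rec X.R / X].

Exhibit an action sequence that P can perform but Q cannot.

bc

LTS(P): 3 reachable states
  p0 = rec X. b.c.0\{c,d} + b.X has moves -b-> p0, -b-> p1
  p1 = c.0\{c,d} has moves -c-> p2
  p2 = 0\{c,d} has moves ∅
LTS(Q): 3 reachable states
  q0 = rec X. a.c.0\{c,d} + b.X has moves -a-> q1, -b-> q0
  q1 = c.0\{c,d} has moves -c-> q2
  q2 = 0\{c,d} has moves ∅
Executing bc from P (initial set {p0}):
  step 1 (b): {p0, p1}
  step 2 (c): {p2}
  ✓ P
Executing bc from Q (initial set {q0}):
  step 1 (b): {q0}
  step 2 (c): ∅ (Q stuck)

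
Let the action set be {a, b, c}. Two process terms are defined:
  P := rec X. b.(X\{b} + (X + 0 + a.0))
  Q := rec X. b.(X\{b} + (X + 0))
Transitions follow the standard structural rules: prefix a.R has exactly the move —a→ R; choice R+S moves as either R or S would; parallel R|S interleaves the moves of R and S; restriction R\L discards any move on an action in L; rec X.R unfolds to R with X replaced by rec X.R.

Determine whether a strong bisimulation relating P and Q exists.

LTS(P): 3 reachable states
  p0 = rec X. b.(X\{b} + (X + 0 + a.0)) | --b--▸ p1
  p1 = (rec X. b.(X\{b} + (X + 0 + a.0)))\{b} + ((rec X. b.(X\{b} + (X + 0 + a.0))) + 0 + a.0) | --a--▸ p2, --b--▸ p1
  p2 = 0 | ·
LTS(Q): 2 reachable states
  q0 = rec X. b.(X\{b} + (X + 0)) | --b--▸ q1
  q1 = (rec X. b.(X\{b} + (X + 0)))\{b} + ((rec X. b.(X\{b} + (X + 0))) + 0) | --b--▸ q1
Bisimilarity quotient blocks:
  B0 = {p0}
  B1 = {p1}
  B2 = {p2}
  B3 = {q0, q1}
p0 ∈ B0, q0 ∈ B3 → different blocks

NO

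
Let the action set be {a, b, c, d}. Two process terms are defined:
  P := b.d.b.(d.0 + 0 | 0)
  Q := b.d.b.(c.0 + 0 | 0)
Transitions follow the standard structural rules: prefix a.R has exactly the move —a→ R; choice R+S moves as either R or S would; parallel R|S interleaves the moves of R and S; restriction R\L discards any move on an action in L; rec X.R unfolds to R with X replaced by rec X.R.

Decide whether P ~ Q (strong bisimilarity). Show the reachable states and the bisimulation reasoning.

NO

P's transition system — 5 states:
  p0 = b.d.b.(d.0 + 0 | 0) ⊢ ··b··> p1
  p1 = d.b.(d.0 + 0 | 0) ⊢ ··d··> p2
  p2 = b.(d.0 + 0 | 0) ⊢ ··b··> p3
  p3 = d.0 + 0 | 0 ⊢ ··d··> p4
  p4 = 0 ⊢ ·
Q's transition system — 5 states:
  q0 = b.d.b.(c.0 + 0 | 0) ⊢ ··b··> q1
  q1 = d.b.(c.0 + 0 | 0) ⊢ ··d··> q2
  q2 = b.(c.0 + 0 | 0) ⊢ ··b··> q3
  q3 = c.0 + 0 | 0 ⊢ ··c··> q4
  q4 = 0 ⊢ ·
Partition-refinement fixed point:
  B0 = {p0}
  B1 = {p1}
  B2 = {p2}
  B3 = {p3}
  B4 = {p4, q4}
  B5 = {q0}
  B6 = {q1}
  B7 = {q2}
  B8 = {q3}
p0 ∈ B0, q0 ∈ B5 → different blocks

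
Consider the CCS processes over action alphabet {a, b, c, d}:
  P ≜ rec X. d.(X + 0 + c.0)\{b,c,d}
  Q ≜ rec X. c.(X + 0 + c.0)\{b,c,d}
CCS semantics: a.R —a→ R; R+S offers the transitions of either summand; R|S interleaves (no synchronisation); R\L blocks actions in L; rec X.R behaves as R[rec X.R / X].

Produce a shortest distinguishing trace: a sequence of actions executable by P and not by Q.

d

P's transition system — 2 states:
  s0 = rec X. d.(X + 0 + c.0)\{b,c,d} ⊢ --d--▸ s1
  s1 = ((rec X. d.(X + 0 + c.0)\{b,c,d}) + 0 + c.0)\{b,c,d} ⊢ stopped
Q's transition system — 2 states:
  t0 = rec X. c.(X + 0 + c.0)\{b,c,d} ⊢ --c--▸ t1
  t1 = ((rec X. c.(X + 0 + c.0)\{b,c,d}) + 0 + c.0)\{b,c,d} ⊢ stopped
Run σ = ⟨d⟩ on P: start {s0}
  after d @ step 1: {s1}
  P completes σ.
Run σ = ⟨d⟩ on Q: start {t0}
  after d @ step 1: ∅ (Q stuck)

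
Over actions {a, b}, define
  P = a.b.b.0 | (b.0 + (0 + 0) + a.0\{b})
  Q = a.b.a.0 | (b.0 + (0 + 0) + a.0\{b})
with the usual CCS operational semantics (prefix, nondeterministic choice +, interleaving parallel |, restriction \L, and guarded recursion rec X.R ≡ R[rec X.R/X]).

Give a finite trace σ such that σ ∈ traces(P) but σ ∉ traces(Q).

P's transition system — 12 states:
  p0 = a.b.b.0 | (b.0 + (0 + 0) + a.0\{b}) :: =a=> p1, =a=> p2, =b=> p3
  p1 = a.b.b.0 | 0\{b} :: =a=> p4
  p2 = b.b.0 | (b.0 + (0 + 0) + a.0\{b}) :: =a=> p4, =b=> p5, =b=> p6
  p3 = a.b.b.0 | 0 :: =a=> p6
  p4 = b.b.0 | 0\{b} :: =b=> p7
  p5 = b.0 | (b.0 + (0 + 0) + a.0\{b}) :: =a=> p7, =b=> p8, =b=> p9
  p6 = b.b.0 | 0 :: =b=> p9
  p7 = b.0 | 0\{b} :: =b=> p10
  p8 = 0 | (b.0 + (0 + 0) + a.0\{b}) :: =a=> p10, =b=> p11
  p9 = b.0 | 0 :: =b=> p11
  p10 = 0 | 0\{b} :: ·
  p11 = 0 | 0 :: ·
Q's transition system — 12 states:
  q0 = a.b.a.0 | (b.0 + (0 + 0) + a.0\{b}) :: =a=> q1, =a=> q2, =b=> q3
  q1 = a.b.a.0 | 0\{b} :: =a=> q4
  q2 = b.a.0 | (b.0 + (0 + 0) + a.0\{b}) :: =a=> q4, =b=> q5, =b=> q6
  q3 = a.b.a.0 | 0 :: =a=> q6
  q4 = b.a.0 | 0\{b} :: =b=> q7
  q5 = a.0 | (b.0 + (0 + 0) + a.0\{b}) :: =a=> q7, =a=> q8, =b=> q9
  q6 = b.a.0 | 0 :: =b=> q9
  q7 = a.0 | 0\{b} :: =a=> q10
  q8 = 0 | (b.0 + (0 + 0) + a.0\{b}) :: =a=> q10, =b=> q11
  q9 = a.0 | 0 :: =a=> q11
  q10 = 0 | 0\{b} :: ·
  q11 = 0 | 0 :: ·
Executing aabb from P (initial set {p0}):
  after a @ step 1: {p1, p2}
  after a @ step 2: {p4}
  after b @ step 3: {p7}
  after b @ step 4: {p10}
  — P admits the full trace.
Executing aabb from Q (initial set {q0}):
  after a @ step 1: {q1, q2}
  after a @ step 2: {q4}
  after b @ step 3: {q7}
  after b @ step 4: ∅ (Q stuck)

aabb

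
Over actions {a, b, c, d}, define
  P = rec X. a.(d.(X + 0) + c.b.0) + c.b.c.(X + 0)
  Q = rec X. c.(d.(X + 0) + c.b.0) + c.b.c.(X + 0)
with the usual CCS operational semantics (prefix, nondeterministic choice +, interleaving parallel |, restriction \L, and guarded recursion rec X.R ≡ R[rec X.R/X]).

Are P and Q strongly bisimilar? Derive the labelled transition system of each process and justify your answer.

not bisimilar

Reachable graph of P (7 states):
  p0 = rec X. a.(d.(X + 0) + c.b.0) + c.b.c.(X + 0) ⊢ -a-> p1, -c-> p2
  p1 = d.((rec X. a.(d.(X + 0) + c.b.0) + c.b.c.(X + 0)) + 0) + c.b.0 ⊢ -c-> p3, -d-> p4
  p2 = b.c.((rec X. a.(d.(X + 0) + c.b.0) + c.b.c.(X + 0)) + 0) ⊢ -b-> p5
  p3 = b.0 ⊢ -b-> p6
  p4 = (rec X. a.(d.(X + 0) + c.b.0) + c.b.c.(X + 0)) + 0 ⊢ -a-> p1, -c-> p2
  p5 = c.((rec X. a.(d.(X + 0) + c.b.0) + c.b.c.(X + 0)) + 0) ⊢ -c-> p4
  p6 = 0 ⊢ deadlocked
Reachable graph of Q (7 states):
  q0 = rec X. c.(d.(X + 0) + c.b.0) + c.b.c.(X + 0) ⊢ -c-> q1, -c-> q2
  q1 = b.c.((rec X. c.(d.(X + 0) + c.b.0) + c.b.c.(X + 0)) + 0) ⊢ -b-> q3
  q2 = d.((rec X. c.(d.(X + 0) + c.b.0) + c.b.c.(X + 0)) + 0) + c.b.0 ⊢ -c-> q4, -d-> q5
  q3 = c.((rec X. c.(d.(X + 0) + c.b.0) + c.b.c.(X + 0)) + 0) ⊢ -c-> q5
  q4 = b.0 ⊢ -b-> q6
  q5 = (rec X. c.(d.(X + 0) + c.b.0) + c.b.c.(X + 0)) + 0 ⊢ -c-> q1, -c-> q2
  q6 = 0 ⊢ deadlocked
Bisimilarity quotient blocks:
  B0 = {p0, p4}
  B1 = {p2}
  B2 = {p5}
  B3 = {p1}
  B4 = {p3, q4}
  B5 = {p6, q6}
  B6 = {q0, q5}
  B7 = {q1}
  B8 = {q3}
  B9 = {q2}
p0 ∈ B0, q0 ∈ B6 → different blocks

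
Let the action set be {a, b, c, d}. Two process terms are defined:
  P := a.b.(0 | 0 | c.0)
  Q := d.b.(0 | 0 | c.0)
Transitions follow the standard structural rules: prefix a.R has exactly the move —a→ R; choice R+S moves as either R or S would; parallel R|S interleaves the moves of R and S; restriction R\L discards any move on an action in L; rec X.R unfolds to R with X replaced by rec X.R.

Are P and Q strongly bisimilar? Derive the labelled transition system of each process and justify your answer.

not bisimilar

Reachable graph of P (4 states):
  s0 = a.b.(0 | 0 | c.0) ⊢ —a→ s1
  s1 = b.(0 | 0 | c.0) ⊢ —b→ s2
  s2 = 0 | 0 | c.0 ⊢ —c→ s3
  s3 = 0 | 0 | 0 ⊢ ·
Reachable graph of Q (4 states):
  t0 = d.b.(0 | 0 | c.0) ⊢ —d→ t1
  t1 = b.(0 | 0 | c.0) ⊢ —b→ t2
  t2 = 0 | 0 | c.0 ⊢ —c→ t3
  t3 = 0 | 0 | 0 ⊢ ·
Coarsest stable partition (strong bisimilarity classes):
  B0 = {s0}
  B1 = {s1, t1}
  B2 = {s2, t2}
  B3 = {s3, t3}
  B4 = {t0}
s0 ∈ B0, t0 ∈ B4 → different blocks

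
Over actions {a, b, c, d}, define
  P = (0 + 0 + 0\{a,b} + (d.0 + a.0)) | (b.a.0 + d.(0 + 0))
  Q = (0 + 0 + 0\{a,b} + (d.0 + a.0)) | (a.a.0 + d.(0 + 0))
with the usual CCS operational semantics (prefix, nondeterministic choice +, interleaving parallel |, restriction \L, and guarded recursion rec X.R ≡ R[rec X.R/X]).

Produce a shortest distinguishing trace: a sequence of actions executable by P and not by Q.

P's transition system — 8 states:
  u0 = (0 + 0 + 0\{a,b} + (d.0 + a.0)) | (b.a.0 + d.(0 + 0)) | -a-> u1, -b-> u2, -d-> u1, -d-> u3
  u1 = 0 | (b.a.0 + d.(0 + 0)) | -b-> u4, -d-> u5
  u2 = (0 + 0 + 0\{a,b} + (d.0 + a.0)) | a.0 | -a-> u4, -a-> u6, -d-> u4
  u3 = (0 + 0 + 0\{a,b} + (d.0 + a.0)) | (0 + 0) | -a-> u5, -d-> u5
  u4 = 0 | a.0 | -a-> u7
  u5 = 0 | (0 + 0) | (no moves)
  u6 = (0 + 0 + 0\{a,b} + (d.0 + a.0)) | 0 | -a-> u7, -d-> u7
  u7 = 0 | 0 | (no moves)
Q's transition system — 8 states:
  v0 = (0 + 0 + 0\{a,b} + (d.0 + a.0)) | (a.a.0 + d.(0 + 0)) | -a-> v1, -a-> v2, -d-> v2, -d-> v3
  v1 = (0 + 0 + 0\{a,b} + (d.0 + a.0)) | a.0 | -a-> v4, -a-> v5, -d-> v5
  v2 = 0 | (a.a.0 + d.(0 + 0)) | -a-> v5, -d-> v6
  v3 = (0 + 0 + 0\{a,b} + (d.0 + a.0)) | (0 + 0) | -a-> v6, -d-> v6
  v4 = (0 + 0 + 0\{a,b} + (d.0 + a.0)) | 0 | -a-> v7, -d-> v7
  v5 = 0 | a.0 | -a-> v7
  v6 = 0 | (0 + 0) | (no moves)
  v7 = 0 | 0 | (no moves)
Trace ⟨b⟩ through P, begin at {u0}:
  after b @ step 1: {u2}
  P completes σ.
Trace ⟨b⟩ through Q, begin at {v0}:
  after b @ step 1: no successor for Q

b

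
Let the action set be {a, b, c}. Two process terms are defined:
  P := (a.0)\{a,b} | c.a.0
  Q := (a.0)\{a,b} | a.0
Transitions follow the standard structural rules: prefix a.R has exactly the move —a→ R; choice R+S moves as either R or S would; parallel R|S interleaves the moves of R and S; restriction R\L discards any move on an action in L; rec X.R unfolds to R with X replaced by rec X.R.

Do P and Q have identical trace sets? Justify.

NO — witness ⟨c⟩

Reachable graph of P (3 states):
  m0 = (a.0)\{a,b} | c.a.0 → -c-> m1
  m1 = (a.0)\{a,b} | a.0 → -a-> m2
  m2 = (a.0)\{a,b} | 0 → ∅
Reachable graph of Q (2 states):
  n0 = (a.0)\{a,b} | a.0 → -a-> n1
  n1 = (a.0)\{a,b} | 0 → ∅
Executing c from P (initial set {m0}):
  step 1 (c): {m1}
  — P admits the full trace.
Executing c from Q (initial set {n0}):
  step 1 (c): no successor for Q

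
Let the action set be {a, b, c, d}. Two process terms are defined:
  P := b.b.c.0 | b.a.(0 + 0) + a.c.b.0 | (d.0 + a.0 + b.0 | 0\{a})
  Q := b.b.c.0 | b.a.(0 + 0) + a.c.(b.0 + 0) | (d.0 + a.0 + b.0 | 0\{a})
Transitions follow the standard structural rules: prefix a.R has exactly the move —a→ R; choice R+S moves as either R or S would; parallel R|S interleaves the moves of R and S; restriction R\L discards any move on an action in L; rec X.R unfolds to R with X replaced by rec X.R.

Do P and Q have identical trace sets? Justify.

YES

LTS(P): 23 reachable states
  m0 = b.b.c.0 | b.a.(0 + 0) + a.c.b.0 | (d.0 + a.0 + b.0 | 0\{a}) :: --a--▸ m1, --a--▸ m2, --b--▸ m3, --b--▸ m4, --b--▸ m5, --d--▸ m1
  m1 = a.c.b.0 | 0 :: --a--▸ m6
  m2 = c.b.0 | (d.0 + a.0 + b.0 | 0\{a}) :: --a--▸ m6, --b--▸ m7, --c--▸ m8, --d--▸ m6
  m3 = a.c.b.0 | (0 | 0\{a}) :: --a--▸ m7
  m4 = b.b.c.0 | a.(0 + 0) :: --a--▸ m9, --b--▸ m10
  m5 = b.c.0 | b.a.(0 + 0) :: --b--▸ m10, --b--▸ m11
  m6 = c.b.0 | 0 :: --c--▸ m12
  m7 = c.b.0 | (0 | 0\{a}) :: --c--▸ m13
  m8 = b.0 | (d.0 + a.0 + b.0 | 0\{a}) :: --a--▸ m12, --b--▸ m13, --b--▸ m14, --d--▸ m12
  m9 = b.b.c.0 | (0 + 0) :: --b--▸ m15
  m10 = b.c.0 | a.(0 + 0) :: --a--▸ m15, --b--▸ m16
  m11 = c.0 | b.a.(0 + 0) :: --b--▸ m16, --c--▸ m17
  m12 = b.0 | 0 :: --b--▸ m18
  m13 = b.0 | (0 | 0\{a}) :: --b--▸ m19
  m14 = 0 | (d.0 + a.0 + b.0 | 0\{a}) :: --a--▸ m18, --b--▸ m19, --d--▸ m18
  m15 = b.c.0 | (0 + 0) :: --b--▸ m20
  m16 = c.0 | a.(0 + 0) :: --a--▸ m20, --c--▸ m21
  m17 = 0 | b.a.(0 + 0) :: --b--▸ m21
  m18 = 0 | 0 :: ∅
  m19 = 0 | (0 | 0\{a}) :: ∅
  m20 = c.0 | (0 + 0) :: --c--▸ m22
  m21 = 0 | a.(0 + 0) :: --a--▸ m22
  m22 = 0 | (0 + 0) :: ∅
LTS(Q): 23 reachable states
  n0 = b.b.c.0 | b.a.(0 + 0) + a.c.(b.0 + 0) | (d.0 + a.0 + b.0 | 0\{a}) :: --a--▸ n1, --a--▸ n2, --b--▸ n3, --b--▸ n4, --b--▸ n5, --d--▸ n1
  n1 = a.c.(b.0 + 0) | 0 :: --a--▸ n6
  n2 = c.(b.0 + 0) | (d.0 + a.0 + b.0 | 0\{a}) :: --a--▸ n6, --b--▸ n7, --c--▸ n8, --d--▸ n6
  n3 = a.c.(b.0 + 0) | (0 | 0\{a}) :: --a--▸ n7
  n4 = b.b.c.0 | a.(0 + 0) :: --a--▸ n9, --b--▸ n10
  n5 = b.c.0 | b.a.(0 + 0) :: --b--▸ n10, --b--▸ n11
  n6 = c.(b.0 + 0) | 0 :: --c--▸ n12
  n7 = c.(b.0 + 0) | (0 | 0\{a}) :: --c--▸ n13
  n8 = (b.0 + 0) | (d.0 + a.0 + b.0 | 0\{a}) :: --a--▸ n12, --b--▸ n13, --b--▸ n14, --d--▸ n12
  n9 = b.b.c.0 | (0 + 0) :: --b--▸ n15
  n10 = b.c.0 | a.(0 + 0) :: --a--▸ n15, --b--▸ n16
  n11 = c.0 | b.a.(0 + 0) :: --b--▸ n16, --c--▸ n17
  n12 = (b.0 + 0) | 0 :: --b--▸ n18
  n13 = (b.0 + 0) | (0 | 0\{a}) :: --b--▸ n19
  n14 = 0 | (d.0 + a.0 + b.0 | 0\{a}) :: --a--▸ n18, --b--▸ n19, --d--▸ n18
  n15 = b.c.0 | (0 + 0) :: --b--▸ n20
  n16 = c.0 | a.(0 + 0) :: --a--▸ n20, --c--▸ n21
  n17 = 0 | b.a.(0 + 0) :: --b--▸ n21
  n18 = 0 | 0 :: ∅
  n19 = 0 | (0 | 0\{a}) :: ∅
  n20 = c.0 | (0 + 0) :: --c--▸ n22
  n21 = 0 | a.(0 + 0) :: --a--▸ n22
  n22 = 0 | (0 + 0) :: ∅
Partition-refinement fixed point:
  B0 = {m0, n0}
  B1 = {m2, n2}
  B2 = {m6, m7, n6, n7}
  B3 = {m12, m13, n12, n13}
  B4 = {m18, m19, m22, n18, n19, n22}
  B5 = {m8, n8}
  B6 = {m14, n14}
  B7 = {m1, m3, n1, n3}
  B8 = {m4, n4}
  B9 = {m9, n9}
  B10 = {m15, n15}
  B11 = {m20, n20}
  B12 = {m10, n10}
  B13 = {m16, n16}
  B14 = {m21, n21}
  B15 = {m5, n5}
  B16 = {m11, n11}
  B17 = {m17, n17}
m0 ∈ B0, n0 ∈ B0 → same block
Bisimilar ⇒ trace-equivalent.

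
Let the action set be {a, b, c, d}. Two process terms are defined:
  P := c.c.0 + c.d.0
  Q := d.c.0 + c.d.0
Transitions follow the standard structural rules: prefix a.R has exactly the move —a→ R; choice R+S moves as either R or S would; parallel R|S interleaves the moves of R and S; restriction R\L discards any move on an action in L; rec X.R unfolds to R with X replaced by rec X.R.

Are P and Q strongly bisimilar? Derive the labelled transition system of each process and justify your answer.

P's transition system — 4 states:
  s0 = c.c.0 + c.d.0 ⊢ —c→ s1, —c→ s2
  s1 = c.0 ⊢ —c→ s3
  s2 = d.0 ⊢ —d→ s3
  s3 = 0 ⊢ stopped
Q's transition system — 4 states:
  t0 = d.c.0 + c.d.0 ⊢ —c→ t1, —d→ t2
  t1 = d.0 ⊢ —d→ t3
  t2 = c.0 ⊢ —c→ t3
  t3 = 0 ⊢ stopped
Partition-refinement fixed point:
  B0 = {s0}
  B1 = {s1, t2}
  B2 = {s3, t3}
  B3 = {s2, t1}
  B4 = {t0}
s0 ∈ B0, t0 ∈ B4 → different blocks

not bisimilar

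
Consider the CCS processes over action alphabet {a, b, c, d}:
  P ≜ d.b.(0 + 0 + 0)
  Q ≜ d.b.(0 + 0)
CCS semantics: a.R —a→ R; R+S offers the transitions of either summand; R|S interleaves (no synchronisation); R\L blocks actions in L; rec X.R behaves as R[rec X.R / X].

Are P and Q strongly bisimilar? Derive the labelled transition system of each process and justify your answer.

Reachable graph of P (3 states):
  p0 = d.b.(0 + 0 + 0) has moves ··d··> p1
  p1 = b.(0 + 0 + 0) has moves ··b··> p2
  p2 = 0 + 0 + 0 has moves deadlocked
Reachable graph of Q (3 states):
  q0 = d.b.(0 + 0) has moves ··d··> q1
  q1 = b.(0 + 0) has moves ··b··> q2
  q2 = 0 + 0 has moves deadlocked
Partition-refinement fixed point:
  B0 = {p0, q0}
  B1 = {p1, q1}
  B2 = {p2, q2}
p0 ∈ B0, q0 ∈ B0 → same block

P ~ Q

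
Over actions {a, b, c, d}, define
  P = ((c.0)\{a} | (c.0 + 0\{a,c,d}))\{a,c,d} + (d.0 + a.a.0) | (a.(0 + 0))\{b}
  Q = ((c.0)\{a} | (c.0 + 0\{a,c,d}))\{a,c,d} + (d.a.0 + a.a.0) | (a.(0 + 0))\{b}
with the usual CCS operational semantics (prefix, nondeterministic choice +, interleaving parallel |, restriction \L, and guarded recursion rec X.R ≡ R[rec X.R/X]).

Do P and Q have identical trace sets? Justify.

traces(P) ≠ traces(Q) — witness ⟨ada⟩

P's transition system — 6 states:
  s0 = ((c.0)\{a} | (c.0 + 0\{a,c,d}))\{a,c,d} + (d.0 + a.a.0) | (a.(0 + 0))\{b} → --a--▸ s1, --a--▸ s2, --d--▸ s3
  s1 = (d.0 + a.a.0) | (0 + 0)\{b} → --a--▸ s4, --d--▸ s5
  s2 = a.0 | (a.(0 + 0))\{b} → --a--▸ s3, --a--▸ s4
  s3 = 0 | (a.(0 + 0))\{b} → --a--▸ s5
  s4 = a.0 | (0 + 0)\{b} → --a--▸ s5
  s5 = 0 | (0 + 0)\{b} → stopped
Q's transition system — 6 states:
  t0 = ((c.0)\{a} | (c.0 + 0\{a,c,d}))\{a,c,d} + (d.a.0 + a.a.0) | (a.(0 + 0))\{b} → --a--▸ t1, --a--▸ t2, --d--▸ t2
  t1 = (d.a.0 + a.a.0) | (0 + 0)\{b} → --a--▸ t3, --d--▸ t3
  t2 = a.0 | (a.(0 + 0))\{b} → --a--▸ t3, --a--▸ t4
  t3 = a.0 | (0 + 0)\{b} → --a--▸ t5
  t4 = 0 | (a.(0 + 0))\{b} → --a--▸ t5
  t5 = 0 | (0 + 0)\{b} → stopped
Run σ = ⟨ada⟩ on Q: start {t0}
  after a @ step 1: {t1, t2}
  after d @ step 2: {t3}
  after a @ step 3: {t5}
  Q completes σ.
Run σ = ⟨ada⟩ on P: start {s0}
  after a @ step 1: {s1, s2}
  after d @ step 2: {s5}
  after a @ step 3: no successor for P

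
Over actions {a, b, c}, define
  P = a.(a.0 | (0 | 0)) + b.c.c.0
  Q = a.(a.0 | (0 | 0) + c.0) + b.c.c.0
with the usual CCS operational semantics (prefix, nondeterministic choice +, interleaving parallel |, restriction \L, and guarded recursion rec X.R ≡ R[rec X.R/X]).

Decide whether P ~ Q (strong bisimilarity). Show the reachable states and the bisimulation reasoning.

not bisimilar

P's transition system — 6 states:
  u0 = a.(a.0 | (0 | 0)) + b.c.c.0 :: -a-> u1, -b-> u2
  u1 = a.0 | (0 | 0) :: -a-> u3
  u2 = c.c.0 :: -c-> u4
  u3 = 0 | (0 | 0) :: ∅
  u4 = c.0 :: -c-> u5
  u5 = 0 :: ∅
Q's transition system — 6 states:
  v0 = a.(a.0 | (0 | 0) + c.0) + b.c.c.0 :: -a-> v1, -b-> v2
  v1 = a.0 | (0 | 0) + c.0 :: -a-> v3, -c-> v4
  v2 = c.c.0 :: -c-> v5
  v3 = 0 | (0 | 0) :: ∅
  v4 = 0 :: ∅
  v5 = c.0 :: -c-> v4
Partition-refinement fixed point:
  B0 = {u0}
  B1 = {u2, v2}
  B2 = {u4, v5}
  B3 = {u3, u5, v3, v4}
  B4 = {u1}
  B5 = {v0}
  B6 = {v1}
u0 ∈ B0, v0 ∈ B5 → different blocks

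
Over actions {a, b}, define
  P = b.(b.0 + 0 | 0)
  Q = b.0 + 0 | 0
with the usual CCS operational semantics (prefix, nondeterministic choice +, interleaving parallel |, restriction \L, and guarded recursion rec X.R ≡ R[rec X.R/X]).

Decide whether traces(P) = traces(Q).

P's transition system — 3 states:
  s0 = b.(b.0 + 0 | 0) ⊢ --b--▸ s1
  s1 = b.0 + 0 | 0 ⊢ --b--▸ s2
  s2 = 0 ⊢ ∅
Q's transition system — 2 states:
  t0 = b.0 + 0 | 0 ⊢ --b--▸ t1
  t1 = 0 ⊢ ∅
Run σ = ⟨bb⟩ on P: start {s0}
  after b @ step 1: {s1}
  after b @ step 2: {s2}
  P completes σ.
Run σ = ⟨bb⟩ on Q: start {t0}
  after b @ step 1: {t1}
  after b @ step 2: no successor for Q

trace-distinct — witness ⟨bb⟩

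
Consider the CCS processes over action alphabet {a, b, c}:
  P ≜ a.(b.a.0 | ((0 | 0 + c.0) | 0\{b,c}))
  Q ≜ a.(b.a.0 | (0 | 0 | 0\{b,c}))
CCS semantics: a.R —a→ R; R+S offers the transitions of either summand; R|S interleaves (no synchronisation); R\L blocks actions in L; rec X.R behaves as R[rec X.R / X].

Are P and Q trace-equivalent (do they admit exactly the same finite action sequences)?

trace-distinct — witness ⟨ac⟩

P's transition system — 7 states:
  m0 = a.(b.a.0 | ((0 | 0 + c.0) | 0\{b,c})) has moves --a--▸ m1
  m1 = b.a.0 | ((0 | 0 + c.0) | 0\{b,c}) has moves --b--▸ m2, --c--▸ m3
  m2 = a.0 | ((0 | 0 + c.0) | 0\{b,c}) has moves --a--▸ m4, --c--▸ m5
  m3 = b.a.0 | (0 | 0\{b,c}) has moves --b--▸ m5
  m4 = 0 | ((0 | 0 + c.0) | 0\{b,c}) has moves --c--▸ m6
  m5 = a.0 | (0 | 0\{b,c}) has moves --a--▸ m6
  m6 = 0 | (0 | 0\{b,c}) has moves stopped
Q's transition system — 4 states:
  n0 = a.(b.a.0 | (0 | 0 | 0\{b,c})) has moves --a--▸ n1
  n1 = b.a.0 | (0 | 0 | 0\{b,c}) has moves --b--▸ n2
  n2 = a.0 | (0 | 0 | 0\{b,c}) has moves --a--▸ n3
  n3 = 0 | (0 | 0 | 0\{b,c}) has moves stopped
Executing ac from P (initial set {m0}):
  step 1 (a): {m1}
  step 2 (c): {m3}
  P completes σ.
Executing ac from Q (initial set {n0}):
  step 1 (a): {n1}
  step 2 (c): ∅  — Q cannot continue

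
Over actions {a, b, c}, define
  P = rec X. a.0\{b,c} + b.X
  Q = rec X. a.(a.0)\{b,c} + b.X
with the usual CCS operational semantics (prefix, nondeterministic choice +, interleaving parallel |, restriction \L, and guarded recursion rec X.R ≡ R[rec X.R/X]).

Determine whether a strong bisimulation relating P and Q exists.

Reachable graph of P (2 states):
  p0 = rec X. a.0\{b,c} + b.X ⊢ -a-> p1, -b-> p0
  p1 = 0\{b,c} ⊢ ·
Reachable graph of Q (3 states):
  q0 = rec X. a.(a.0)\{b,c} + b.X ⊢ -a-> q1, -b-> q0
  q1 = (a.0)\{b,c} ⊢ -a-> q2
  q2 = 0\{b,c} ⊢ ·
Bisimilarity quotient blocks:
  B0 = {p0}
  B1 = {p1, q2}
  B2 = {q0}
  B3 = {q1}
p0 ∈ B0, q0 ∈ B2 → different blocks

P ≁ Q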